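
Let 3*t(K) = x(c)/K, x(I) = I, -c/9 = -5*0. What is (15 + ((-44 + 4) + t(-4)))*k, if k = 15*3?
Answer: -1125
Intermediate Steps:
c = 0 (c = -(-45)*0 = -9*0 = 0)
k = 45
t(K) = 0 (t(K) = (0/K)/3 = (1/3)*0 = 0)
(15 + ((-44 + 4) + t(-4)))*k = (15 + ((-44 + 4) + 0))*45 = (15 + (-40 + 0))*45 = (15 - 40)*45 = -25*45 = -1125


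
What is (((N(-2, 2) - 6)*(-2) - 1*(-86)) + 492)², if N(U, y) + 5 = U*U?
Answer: 350464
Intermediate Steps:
N(U, y) = -5 + U² (N(U, y) = -5 + U*U = -5 + U²)
(((N(-2, 2) - 6)*(-2) - 1*(-86)) + 492)² = ((((-5 + (-2)²) - 6)*(-2) - 1*(-86)) + 492)² = ((((-5 + 4) - 6)*(-2) + 86) + 492)² = (((-1 - 6)*(-2) + 86) + 492)² = ((-7*(-2) + 86) + 492)² = ((14 + 86) + 492)² = (100 + 492)² = 592² = 350464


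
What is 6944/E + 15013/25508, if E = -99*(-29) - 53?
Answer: 109717093/35940772 ≈ 3.0527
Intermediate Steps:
E = 2818 (E = 2871 - 53 = 2818)
6944/E + 15013/25508 = 6944/2818 + 15013/25508 = 6944*(1/2818) + 15013*(1/25508) = 3472/1409 + 15013/25508 = 109717093/35940772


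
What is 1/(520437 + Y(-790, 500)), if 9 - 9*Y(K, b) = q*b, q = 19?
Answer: 9/4674442 ≈ 1.9254e-6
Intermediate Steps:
Y(K, b) = 1 - 19*b/9
1/(520437 + Y(-790, 500)) = 1/(520437 + (1 - 19/9*500)) = 1/(520437 + (1 - 9500/9)) = 1/(520437 - 9491/9) = 1/(4674442/9) = 9/4674442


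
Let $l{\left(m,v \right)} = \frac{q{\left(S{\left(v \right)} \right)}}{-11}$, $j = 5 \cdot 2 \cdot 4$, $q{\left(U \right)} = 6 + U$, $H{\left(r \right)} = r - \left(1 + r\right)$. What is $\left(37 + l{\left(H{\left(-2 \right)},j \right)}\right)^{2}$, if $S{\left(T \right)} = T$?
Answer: $\frac{130321}{121} \approx 1077.0$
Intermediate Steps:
$H{\left(r \right)} = -1$
$j = 40$ ($j = 10 \cdot 4 = 40$)
$l{\left(m,v \right)} = - \frac{6}{11} - \frac{v}{11}$ ($l{\left(m,v \right)} = \frac{6 + v}{-11} = \left(6 + v\right) \left(- \frac{1}{11}\right) = - \frac{6}{11} - \frac{v}{11}$)
$\left(37 + l{\left(H{\left(-2 \right)},j \right)}\right)^{2} = \left(37 - \frac{46}{11}\right)^{2} = \left(\frac{361}{11}\right)^{2} = \frac{130321}{121}$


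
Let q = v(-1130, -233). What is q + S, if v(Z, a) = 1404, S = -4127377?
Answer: -4125973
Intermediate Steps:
q = 1404
q + S = 1404 - 4127377 = -4125973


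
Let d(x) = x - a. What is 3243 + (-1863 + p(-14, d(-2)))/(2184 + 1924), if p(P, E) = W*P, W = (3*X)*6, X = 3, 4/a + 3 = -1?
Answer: 13319625/4108 ≈ 3242.4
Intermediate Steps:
a = -1 (a = 4/(-3 - 1) = 4/(-4) = 4*(-¼) = -1)
d(x) = 1 + x (d(x) = x - 1*(-1) = x + 1 = 1 + x)
W = 54 (W = (3*3)*6 = 9*6 = 54)
p(P, E) = 54*P
3243 + (-1863 + p(-14, d(-2)))/(2184 + 1924) = 3243 + (-1863 + 54*(-14))/(2184 + 1924) = 3243 + (-1863 - 756)/4108 = 3243 - 2619*1/4108 = 3243 - 2619/4108 = 13319625/4108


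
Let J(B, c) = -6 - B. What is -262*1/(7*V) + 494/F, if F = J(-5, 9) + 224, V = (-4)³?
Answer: 139869/49952 ≈ 2.8001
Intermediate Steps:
V = -64
F = 223 (F = (-6 - 1*(-5)) + 224 = (-6 + 5) + 224 = -1 + 224 = 223)
-262*1/(7*V) + 494/F = -262/(7*(-64)) + 494/223 = -262/(-448) + 494*(1/223) = -262*(-1/448) + 494/223 = 131/224 + 494/223 = 139869/49952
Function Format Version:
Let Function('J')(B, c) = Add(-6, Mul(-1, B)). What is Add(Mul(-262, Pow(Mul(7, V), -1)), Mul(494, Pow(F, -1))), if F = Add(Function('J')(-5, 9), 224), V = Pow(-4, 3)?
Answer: Rational(139869, 49952) ≈ 2.8001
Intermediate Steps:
V = -64
F = 223 (F = Add(Add(-6, Mul(-1, -5)), 224) = Add(Add(-6, 5), 224) = Add(-1, 224) = 223)
Add(Mul(-262, Pow(Mul(7, V), -1)), Mul(494, Pow(F, -1))) = Add(Mul(-262, Pow(Mul(7, -64), -1)), Mul(494, Pow(223, -1))) = Add(Mul(-262, Pow(-448, -1)), Mul(494, Rational(1, 223))) = Add(Mul(-262, Rational(-1, 448)), Rational(494, 223)) = Add(Rational(131, 224), Rational(494, 223)) = Rational(139869, 49952)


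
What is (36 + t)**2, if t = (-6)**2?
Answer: 5184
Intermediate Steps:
t = 36
(36 + t)**2 = (36 + 36)**2 = 72**2 = 5184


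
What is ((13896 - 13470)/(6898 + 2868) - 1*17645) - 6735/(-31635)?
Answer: -9563680349/542013 ≈ -17645.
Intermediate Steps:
((13896 - 13470)/(6898 + 2868) - 1*17645) - 6735/(-31635) = (426/9766 - 17645) - 6735*(-1/31635) = (426*(1/9766) - 17645) + 449/2109 = (213/4883 - 17645) + 449/2109 = -86160322/4883 + 449/2109 = -9563680349/542013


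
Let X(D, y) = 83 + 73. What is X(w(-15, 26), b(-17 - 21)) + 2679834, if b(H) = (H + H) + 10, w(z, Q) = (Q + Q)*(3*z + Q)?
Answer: 2679990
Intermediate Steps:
w(z, Q) = 2*Q*(Q + 3*z) (w(z, Q) = (2*Q)*(Q + 3*z) = 2*Q*(Q + 3*z))
b(H) = 10 + 2*H (b(H) = 2*H + 10 = 10 + 2*H)
X(D, y) = 156
X(w(-15, 26), b(-17 - 21)) + 2679834 = 156 + 2679834 = 2679990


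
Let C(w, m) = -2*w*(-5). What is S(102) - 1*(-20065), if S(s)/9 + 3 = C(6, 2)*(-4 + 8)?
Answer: 22198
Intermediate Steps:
C(w, m) = 10*w
S(s) = 2133 (S(s) = -27 + 9*((10*6)*(-4 + 8)) = -27 + 9*(60*4) = -27 + 9*240 = -27 + 2160 = 2133)
S(102) - 1*(-20065) = 2133 - 1*(-20065) = 2133 + 20065 = 22198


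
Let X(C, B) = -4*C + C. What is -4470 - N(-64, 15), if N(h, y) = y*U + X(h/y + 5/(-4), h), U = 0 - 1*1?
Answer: -89431/20 ≈ -4471.5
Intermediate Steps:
X(C, B) = -3*C
U = -1 (U = 0 - 1 = -1)
N(h, y) = 15/4 - y - 3*h/y (N(h, y) = y*(-1) - 3*(h/y + 5/(-4)) = -y - 3*(h/y + 5*(-¼)) = -y - 3*(h/y - 5/4) = -y - 3*(-5/4 + h/y) = -y + (15/4 - 3*h/y) = 15/4 - y - 3*h/y)
-4470 - N(-64, 15) = -4470 - (15/4 - 1*15 - 3*(-64)/15) = -4470 - (15/4 - 15 - 3*(-64)*1/15) = -4470 - (15/4 - 15 + 64/5) = -4470 - 1*31/20 = -4470 - 31/20 = -89431/20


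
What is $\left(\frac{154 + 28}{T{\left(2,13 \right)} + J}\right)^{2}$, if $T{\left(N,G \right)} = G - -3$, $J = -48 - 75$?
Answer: $\frac{33124}{11449} \approx 2.8932$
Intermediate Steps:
$J = -123$
$T{\left(N,G \right)} = 3 + G$ ($T{\left(N,G \right)} = G + 3 = 3 + G$)
$\left(\frac{154 + 28}{T{\left(2,13 \right)} + J}\right)^{2} = \left(\frac{154 + 28}{\left(3 + 13\right) - 123}\right)^{2} = \left(\frac{182}{16 - 123}\right)^{2} = \left(\frac{182}{-107}\right)^{2} = \left(182 \left(- \frac{1}{107}\right)\right)^{2} = \left(- \frac{182}{107}\right)^{2} = \frac{33124}{11449}$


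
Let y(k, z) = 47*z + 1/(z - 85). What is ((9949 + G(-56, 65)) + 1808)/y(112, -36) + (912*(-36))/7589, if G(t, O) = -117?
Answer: -17410445016/1553718737 ≈ -11.206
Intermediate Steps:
y(k, z) = 1/(-85 + z) + 47*z (y(k, z) = 47*z + 1/(-85 + z) = 1/(-85 + z) + 47*z)
((9949 + G(-56, 65)) + 1808)/y(112, -36) + (912*(-36))/7589 = ((9949 - 117) + 1808)/(((1 - 3995*(-36) + 47*(-36)**2)/(-85 - 36))) + (912*(-36))/7589 = (9832 + 1808)/(((1 + 143820 + 47*1296)/(-121))) - 32832*1/7589 = 11640/((-(1 + 143820 + 60912)/121)) - 32832/7589 = 11640/((-1/121*204733)) - 32832/7589 = 11640/(-204733/121) - 32832/7589 = 11640*(-121/204733) - 32832/7589 = -1408440/204733 - 32832/7589 = -17410445016/1553718737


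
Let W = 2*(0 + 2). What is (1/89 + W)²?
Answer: 127449/7921 ≈ 16.090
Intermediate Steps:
W = 4 (W = 2*2 = 4)
(1/89 + W)² = (1/89 + 4)² = (357/89)² = 127449/7921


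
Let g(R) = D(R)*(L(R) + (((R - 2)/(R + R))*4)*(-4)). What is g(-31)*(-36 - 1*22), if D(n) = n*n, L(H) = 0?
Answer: 474672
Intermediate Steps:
D(n) = n²
g(R) = -8*R*(-2 + R) (g(R) = R²*(0 + (((R - 2)/(R + R))*4)*(-4)) = R²*(0 + (((-2 + R)/((2*R)))*4)*(-4)) = R²*(0 + (((-2 + R)*(1/(2*R)))*4)*(-4)) = R²*(0 + (((-2 + R)/(2*R))*4)*(-4)) = R²*(0 + (2*(-2 + R)/R)*(-4)) = R²*(0 - 8*(-2 + R)/R) = R²*(-8*(-2 + R)/R) = -8*R*(-2 + R))
g(-31)*(-36 - 1*22) = (8*(-31)*(2 - 1*(-31)))*(-36 - 1*22) = (8*(-31)*(2 + 31))*(-36 - 22) = (8*(-31)*33)*(-58) = -8184*(-58) = 474672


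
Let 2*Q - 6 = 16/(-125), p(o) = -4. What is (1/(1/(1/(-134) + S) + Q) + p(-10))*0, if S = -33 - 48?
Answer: 0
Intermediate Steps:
Q = 367/125 (Q = 3 + (16/(-125))/2 = 3 + (16*(-1/125))/2 = 3 + (½)*(-16/125) = 3 - 8/125 = 367/125 ≈ 2.9360)
S = -81
(1/(1/(1/(-134) + S) + Q) + p(-10))*0 = (1/(1/(1/(-134) - 81) + 367/125) - 4)*0 = (1/(1/(-1/134 - 81) + 367/125) - 4)*0 = (1/(1/(-10855/134) + 367/125) - 4)*0 = (1/(-134/10855 + 367/125) - 4)*0 = (1/(793407/271375) - 4)*0 = (271375/793407 - 4)*0 = -2902253/793407*0 = 0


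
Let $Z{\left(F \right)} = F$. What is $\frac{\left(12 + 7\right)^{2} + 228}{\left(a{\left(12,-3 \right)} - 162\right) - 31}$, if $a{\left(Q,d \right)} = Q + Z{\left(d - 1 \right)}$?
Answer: $- \frac{589}{185} \approx -3.1838$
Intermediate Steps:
$a{\left(Q,d \right)} = -1 + Q + d$ ($a{\left(Q,d \right)} = Q + \left(d - 1\right) = Q + \left(-1 + d\right) = -1 + Q + d$)
$\frac{\left(12 + 7\right)^{2} + 228}{\left(a{\left(12,-3 \right)} - 162\right) - 31} = \frac{\left(12 + 7\right)^{2} + 228}{\left(\left(-1 + 12 - 3\right) - 162\right) - 31} = \frac{19^{2} + 228}{\left(8 - 162\right) - 31} = \frac{361 + 228}{-154 - 31} = \frac{589}{-185} = 589 \left(- \frac{1}{185}\right) = - \frac{589}{185}$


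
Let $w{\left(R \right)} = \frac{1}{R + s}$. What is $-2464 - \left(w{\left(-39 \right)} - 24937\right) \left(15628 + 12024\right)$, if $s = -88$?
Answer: $\frac{87573571072}{127} \approx 6.8956 \cdot 10^{8}$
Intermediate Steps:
$w{\left(R \right)} = \frac{1}{-88 + R}$ ($w{\left(R \right)} = \frac{1}{R - 88} = \frac{1}{-88 + R}$)
$-2464 - \left(w{\left(-39 \right)} - 24937\right) \left(15628 + 12024\right) = -2464 - \left(\frac{1}{-88 - 39} - 24937\right) \left(15628 + 12024\right) = -2464 - \left(\frac{1}{-127} - 24937\right) 27652 = -2464 - \left(- \frac{1}{127} - 24937\right) 27652 = -2464 - \left(- \frac{3167000}{127}\right) 27652 = -2464 - - \frac{87573884000}{127} = -2464 + \frac{87573884000}{127} = \frac{87573571072}{127}$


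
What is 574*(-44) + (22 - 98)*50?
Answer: -29056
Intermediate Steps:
574*(-44) + (22 - 98)*50 = -25256 - 76*50 = -25256 - 3800 = -29056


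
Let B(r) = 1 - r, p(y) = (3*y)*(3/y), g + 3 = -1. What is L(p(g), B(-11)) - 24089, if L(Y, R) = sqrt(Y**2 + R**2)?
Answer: -24074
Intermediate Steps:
g = -4 (g = -3 - 1 = -4)
p(y) = 9
L(Y, R) = sqrt(R**2 + Y**2)
L(p(g), B(-11)) - 24089 = sqrt((1 - 1*(-11))**2 + 9**2) - 24089 = sqrt((1 + 11)**2 + 81) - 24089 = sqrt(12**2 + 81) - 24089 = sqrt(144 + 81) - 24089 = sqrt(225) - 24089 = 15 - 24089 = -24074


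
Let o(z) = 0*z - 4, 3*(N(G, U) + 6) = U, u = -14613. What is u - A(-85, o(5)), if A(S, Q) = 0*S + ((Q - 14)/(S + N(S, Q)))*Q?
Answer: -4047585/277 ≈ -14612.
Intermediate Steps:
N(G, U) = -6 + U/3
o(z) = -4 (o(z) = 0 - 4 = -4)
A(S, Q) = Q*(-14 + Q)/(-6 + S + Q/3) (A(S, Q) = 0*S + ((Q - 14)/(S + (-6 + Q/3)))*Q = 0 + ((-14 + Q)/(-6 + S + Q/3))*Q = 0 + Q*(-14 + Q)/(-6 + S + Q/3) = Q*(-14 + Q)/(-6 + S + Q/3))
u - A(-85, o(5)) = -14613 - 3*(-4)*(-14 - 4)/(-18 - 4 + 3*(-85)) = -14613 - 3*(-4)*(-18)/(-18 - 4 - 255) = -14613 - 3*(-4)*(-18)/(-277) = -14613 - 3*(-4)*(-1)*(-18)/277 = -14613 - 1*(-216/277) = -14613 + 216/277 = -4047585/277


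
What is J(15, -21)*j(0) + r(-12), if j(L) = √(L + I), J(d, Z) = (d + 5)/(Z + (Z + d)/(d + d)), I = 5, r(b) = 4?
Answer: 4 - 50*√5/53 ≈ 1.8905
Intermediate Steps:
J(d, Z) = (5 + d)/(Z + (Z + d)/(2*d)) (J(d, Z) = (5 + d)/(Z + (Z + d)/((2*d))) = (5 + d)/(Z + (Z + d)*(1/(2*d))) = (5 + d)/(Z + (Z + d)/(2*d)))
j(L) = √(5 + L) (j(L) = √(L + 5) = √(5 + L))
J(15, -21)*j(0) + r(-12) = (2*15*(5 + 15)/(-21 + 15 + 2*(-21)*15))*√(5 + 0) + 4 = (2*15*20/(-21 + 15 - 630))*√5 + 4 = (2*15*20/(-636))*√5 + 4 = (2*15*(-1/636)*20)*√5 + 4 = -50*√5/53 + 4 = 4 - 50*√5/53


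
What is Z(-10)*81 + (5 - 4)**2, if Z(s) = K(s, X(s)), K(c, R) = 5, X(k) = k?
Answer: 406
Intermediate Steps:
Z(s) = 5
Z(-10)*81 + (5 - 4)**2 = 5*81 + (5 - 4)**2 = 405 + 1**2 = 405 + 1 = 406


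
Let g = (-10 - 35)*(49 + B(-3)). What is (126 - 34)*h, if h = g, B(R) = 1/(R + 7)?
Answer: -203895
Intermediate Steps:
B(R) = 1/(7 + R)
g = -8865/4 (g = (-10 - 35)*(49 + 1/(7 - 3)) = -45*(49 + 1/4) = -45*(49 + ¼) = -45*197/4 = -8865/4 ≈ -2216.3)
h = -8865/4 ≈ -2216.3
(126 - 34)*h = (126 - 34)*(-8865/4) = 92*(-8865/4) = -203895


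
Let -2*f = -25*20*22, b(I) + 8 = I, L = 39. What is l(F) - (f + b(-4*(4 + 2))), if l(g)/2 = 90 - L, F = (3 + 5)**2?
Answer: -5366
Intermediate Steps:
b(I) = -8 + I
F = 64 (F = 8**2 = 64)
f = 5500 (f = -(-25*20)*22/2 = -(-250)*22 = -1/2*(-11000) = 5500)
l(g) = 102 (l(g) = 2*(90 - 1*39) = 2*(90 - 39) = 2*51 = 102)
l(F) - (f + b(-4*(4 + 2))) = 102 - (5500 + (-8 - 4*(4 + 2))) = 102 - (5500 + (-8 - 4*6)) = 102 - (5500 + (-8 - 24)) = 102 - (5500 - 32) = 102 - 1*5468 = 102 - 5468 = -5366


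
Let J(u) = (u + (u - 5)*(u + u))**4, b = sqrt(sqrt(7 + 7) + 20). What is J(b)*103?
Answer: 103*(9 - 2*sqrt(20 + sqrt(14)))**4*(20 + sqrt(14))**2 ≈ 17893.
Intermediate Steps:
b = sqrt(20 + sqrt(14)) (b = sqrt(sqrt(14) + 20) = sqrt(20 + sqrt(14)) ≈ 4.8725)
J(u) = (u + 2*u*(-5 + u))**4 (J(u) = (u + (-5 + u)*(2*u))**4 = (u + 2*u*(-5 + u))**4)
J(b)*103 = ((sqrt(20 + sqrt(14)))**4*(-9 + 2*sqrt(20 + sqrt(14)))**4)*103 = ((20 + sqrt(14))**2*(-9 + 2*sqrt(20 + sqrt(14)))**4)*103 = ((-9 + 2*sqrt(20 + sqrt(14)))**4*(20 + sqrt(14))**2)*103 = 103*(-9 + 2*sqrt(20 + sqrt(14)))**4*(20 + sqrt(14))**2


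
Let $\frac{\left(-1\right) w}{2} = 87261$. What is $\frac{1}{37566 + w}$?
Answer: $- \frac{1}{136956} \approx -7.3016 \cdot 10^{-6}$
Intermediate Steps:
$w = -174522$ ($w = \left(-2\right) 87261 = -174522$)
$\frac{1}{37566 + w} = \frac{1}{37566 - 174522} = \frac{1}{-136956} = - \frac{1}{136956}$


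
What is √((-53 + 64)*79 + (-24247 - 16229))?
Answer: I*√39607 ≈ 199.02*I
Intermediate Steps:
√((-53 + 64)*79 + (-24247 - 16229)) = √(11*79 - 40476) = √(869 - 40476) = √(-39607) = I*√39607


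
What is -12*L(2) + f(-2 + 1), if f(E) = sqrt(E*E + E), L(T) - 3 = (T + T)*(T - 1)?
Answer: -84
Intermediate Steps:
L(T) = 3 + 2*T*(-1 + T) (L(T) = 3 + (T + T)*(T - 1) = 3 + (2*T)*(-1 + T) = 3 + 2*T*(-1 + T))
f(E) = sqrt(E + E**2) (f(E) = sqrt(E**2 + E) = sqrt(E + E**2))
-12*L(2) + f(-2 + 1) = -12*(3 - 2*2 + 2*2**2) + sqrt((-2 + 1)*(1 + (-2 + 1))) = -12*(3 - 4 + 2*4) + sqrt(-(1 - 1)) = -12*(3 - 4 + 8) + sqrt(-1*0) = -12*7 + sqrt(0) = -84 + 0 = -84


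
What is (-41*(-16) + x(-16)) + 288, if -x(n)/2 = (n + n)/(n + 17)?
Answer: 1008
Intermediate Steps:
x(n) = -4*n/(17 + n) (x(n) = -2*(n + n)/(n + 17) = -2*2*n/(17 + n) = -4*n/(17 + n))
(-41*(-16) + x(-16)) + 288 = (-41*(-16) - 4*(-16)/(17 - 16)) + 288 = (656 - 4*(-16)/1) + 288 = (656 - 4*(-16)*1) + 288 = (656 + 64) + 288 = 720 + 288 = 1008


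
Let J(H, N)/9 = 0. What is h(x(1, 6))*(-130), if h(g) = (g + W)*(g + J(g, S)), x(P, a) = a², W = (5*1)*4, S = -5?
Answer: -262080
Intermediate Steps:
J(H, N) = 0 (J(H, N) = 9*0 = 0)
W = 20 (W = 5*4 = 20)
h(g) = g*(20 + g) (h(g) = (g + 20)*(g + 0) = (20 + g)*g = g*(20 + g))
h(x(1, 6))*(-130) = (6²*(20 + 6²))*(-130) = (36*(20 + 36))*(-130) = (36*56)*(-130) = 2016*(-130) = -262080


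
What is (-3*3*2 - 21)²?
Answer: 1521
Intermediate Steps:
(-3*3*2 - 21)² = (-9*2 - 21)² = (-18 - 21)² = (-39)² = 1521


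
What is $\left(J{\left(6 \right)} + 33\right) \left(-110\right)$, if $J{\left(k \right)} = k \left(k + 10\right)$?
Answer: $-14190$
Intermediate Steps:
$J{\left(k \right)} = k \left(10 + k\right)$
$\left(J{\left(6 \right)} + 33\right) \left(-110\right) = \left(6 \left(10 + 6\right) + 33\right) \left(-110\right) = \left(6 \cdot 16 + 33\right) \left(-110\right) = \left(96 + 33\right) \left(-110\right) = 129 \left(-110\right) = -14190$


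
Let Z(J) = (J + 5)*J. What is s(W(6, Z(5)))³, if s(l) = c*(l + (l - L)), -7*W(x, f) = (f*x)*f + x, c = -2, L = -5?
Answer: 215503580782664/343 ≈ 6.2829e+11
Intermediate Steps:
Z(J) = J*(5 + J) (Z(J) = (5 + J)*J = J*(5 + J))
W(x, f) = -x/7 - x*f²/7 (W(x, f) = -((f*x)*f + x)/7 = -(x*f² + x)/7 = -(x + x*f²)/7 = -x/7 - x*f²/7)
s(l) = -10 - 4*l (s(l) = -2*(l + (l - 1*(-5))) = -2*(l + (l + 5)) = -2*(l + (5 + l)) = -2*(5 + 2*l) = -10 - 4*l)
s(W(6, Z(5)))³ = (-10 - (-4)*6*(1 + (5*(5 + 5))²)/7)³ = (-10 - (-4)*6*(1 + (5*10)²)/7)³ = (-10 - (-4)*6*(1 + 50²)/7)³ = (-10 - (-4)*6*(1 + 2500)/7)³ = (-10 - (-4)*6*2501/7)³ = (-10 - 4*(-15006/7))³ = (-10 + 60024/7)³ = (59954/7)³ = 215503580782664/343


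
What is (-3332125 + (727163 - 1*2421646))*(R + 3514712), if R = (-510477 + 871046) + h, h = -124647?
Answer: -18852966869472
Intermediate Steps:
R = 235922 (R = (-510477 + 871046) - 124647 = 360569 - 124647 = 235922)
(-3332125 + (727163 - 1*2421646))*(R + 3514712) = (-3332125 + (727163 - 1*2421646))*(235922 + 3514712) = (-3332125 + (727163 - 2421646))*3750634 = (-3332125 - 1694483)*3750634 = -5026608*3750634 = -18852966869472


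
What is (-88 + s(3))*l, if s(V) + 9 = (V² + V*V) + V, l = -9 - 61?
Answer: 5320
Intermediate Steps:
l = -70
s(V) = -9 + V + 2*V² (s(V) = -9 + ((V² + V*V) + V) = -9 + ((V² + V²) + V) = -9 + (2*V² + V) = -9 + (V + 2*V²) = -9 + V + 2*V²)
(-88 + s(3))*l = (-88 + (-9 + 3 + 2*3²))*(-70) = (-88 + (-9 + 3 + 2*9))*(-70) = (-88 + (-9 + 3 + 18))*(-70) = (-88 + 12)*(-70) = -76*(-70) = 5320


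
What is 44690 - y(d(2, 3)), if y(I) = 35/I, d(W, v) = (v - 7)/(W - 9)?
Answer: 178515/4 ≈ 44629.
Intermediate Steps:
d(W, v) = (-7 + v)/(-9 + W)
44690 - y(d(2, 3)) = 44690 - 35/((-7 + 3)/(-9 + 2)) = 44690 - 35/(-4/(-7)) = 44690 - 35/((-⅐*(-4))) = 44690 - 35/4/7 = 44690 - 35*7/4 = 44690 - 1*245/4 = 44690 - 245/4 = 178515/4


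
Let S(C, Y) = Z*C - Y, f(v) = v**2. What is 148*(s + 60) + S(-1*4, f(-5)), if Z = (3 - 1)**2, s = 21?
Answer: 11947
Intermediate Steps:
Z = 4 (Z = 2**2 = 4)
S(C, Y) = -Y + 4*C (S(C, Y) = 4*C - Y = -Y + 4*C)
148*(s + 60) + S(-1*4, f(-5)) = 148*(21 + 60) + (-1*(-5)**2 + 4*(-1*4)) = 148*81 + (-1*25 + 4*(-4)) = 11988 + (-25 - 16) = 11988 - 41 = 11947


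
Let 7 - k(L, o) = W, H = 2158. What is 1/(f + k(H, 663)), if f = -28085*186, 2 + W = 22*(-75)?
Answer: -1/5222151 ≈ -1.9149e-7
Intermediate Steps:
W = -1652 (W = -2 + 22*(-75) = -2 - 1650 = -1652)
k(L, o) = 1659 (k(L, o) = 7 - 1*(-1652) = 7 + 1652 = 1659)
f = -5223810
1/(f + k(H, 663)) = 1/(-5223810 + 1659) = 1/(-5222151) = -1/5222151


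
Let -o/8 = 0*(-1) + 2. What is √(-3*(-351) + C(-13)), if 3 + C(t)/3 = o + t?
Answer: √957 ≈ 30.935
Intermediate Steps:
o = -16 (o = -8*(0*(-1) + 2) = -8*(0 + 2) = -8*2 = -16)
C(t) = -57 + 3*t (C(t) = -9 + 3*(-16 + t) = -9 + (-48 + 3*t) = -57 + 3*t)
√(-3*(-351) + C(-13)) = √(-3*(-351) + (-57 + 3*(-13))) = √(1053 + (-57 - 39)) = √(1053 - 96) = √957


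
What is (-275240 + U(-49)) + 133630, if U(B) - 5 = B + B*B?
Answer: -139253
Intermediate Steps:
U(B) = 5 + B + B² (U(B) = 5 + (B + B*B) = 5 + (B + B²) = 5 + B + B²)
(-275240 + U(-49)) + 133630 = (-275240 + (5 - 49 + (-49)²)) + 133630 = (-275240 + (5 - 49 + 2401)) + 133630 = (-275240 + 2357) + 133630 = -272883 + 133630 = -139253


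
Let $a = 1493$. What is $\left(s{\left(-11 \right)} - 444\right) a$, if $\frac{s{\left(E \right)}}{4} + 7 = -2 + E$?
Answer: $-782332$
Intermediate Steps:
$s{\left(E \right)} = -36 + 4 E$ ($s{\left(E \right)} = -28 + 4 \left(-2 + E\right) = -28 + \left(-8 + 4 E\right) = -36 + 4 E$)
$\left(s{\left(-11 \right)} - 444\right) a = \left(\left(-36 + 4 \left(-11\right)\right) - 444\right) 1493 = \left(\left(-36 - 44\right) - 444\right) 1493 = \left(-80 - 444\right) 1493 = \left(-524\right) 1493 = -782332$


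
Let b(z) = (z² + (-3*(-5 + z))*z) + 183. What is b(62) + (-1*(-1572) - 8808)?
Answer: -13811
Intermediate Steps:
b(z) = 183 + z² + z*(15 - 3*z) (b(z) = (z² + (15 - 3*z)*z) + 183 = (z² + z*(15 - 3*z)) + 183 = 183 + z² + z*(15 - 3*z))
b(62) + (-1*(-1572) - 8808) = (183 - 2*62² + 15*62) + (-1*(-1572) - 8808) = (183 - 2*3844 + 930) + (1572 - 8808) = (183 - 7688 + 930) - 7236 = -6575 - 7236 = -13811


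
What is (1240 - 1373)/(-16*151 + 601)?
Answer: 133/1815 ≈ 0.073278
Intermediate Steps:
(1240 - 1373)/(-16*151 + 601) = -133/(-2416 + 601) = -133/(-1815) = -133*(-1/1815) = 133/1815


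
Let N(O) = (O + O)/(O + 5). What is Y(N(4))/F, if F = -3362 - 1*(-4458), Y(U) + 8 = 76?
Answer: 17/274 ≈ 0.062044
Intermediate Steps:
N(O) = 2*O/(5 + O) (N(O) = (2*O)/(5 + O) = 2*O/(5 + O))
Y(U) = 68 (Y(U) = -8 + 76 = 68)
F = 1096 (F = -3362 + 4458 = 1096)
Y(N(4))/F = 68/1096 = 68*(1/1096) = 17/274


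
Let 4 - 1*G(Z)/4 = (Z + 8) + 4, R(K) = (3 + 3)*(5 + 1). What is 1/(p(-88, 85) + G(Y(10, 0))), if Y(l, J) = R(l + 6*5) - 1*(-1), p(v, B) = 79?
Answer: -1/101 ≈ -0.0099010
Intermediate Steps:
R(K) = 36 (R(K) = 6*6 = 36)
Y(l, J) = 37 (Y(l, J) = 36 - 1*(-1) = 36 + 1 = 37)
G(Z) = -32 - 4*Z (G(Z) = 16 - 4*((Z + 8) + 4) = 16 - 4*((8 + Z) + 4) = 16 - 4*(12 + Z) = 16 + (-48 - 4*Z) = -32 - 4*Z)
1/(p(-88, 85) + G(Y(10, 0))) = 1/(79 + (-32 - 4*37)) = 1/(79 + (-32 - 148)) = 1/(79 - 180) = 1/(-101) = -1/101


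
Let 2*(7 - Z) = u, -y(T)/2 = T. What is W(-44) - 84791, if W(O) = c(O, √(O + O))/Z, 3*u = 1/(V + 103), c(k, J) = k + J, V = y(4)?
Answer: -338256379/3989 + 1140*I*√22/3989 ≈ -84797.0 + 1.3405*I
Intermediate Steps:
y(T) = -2*T
V = -8 (V = -2*4 = -8)
c(k, J) = J + k
u = 1/285 (u = 1/(3*(-8 + 103)) = (⅓)/95 = (⅓)*(1/95) = 1/285 ≈ 0.0035088)
Z = 3989/570 (Z = 7 - ½*1/285 = 7 - 1/570 = 3989/570 ≈ 6.9982)
W(O) = 570*O/3989 + 570*√2*√O/3989 (W(O) = (√(O + O) + O)/(3989/570) = (√(2*O) + O)*(570/3989) = (√2*√O + O)*(570/3989) = (O + √2*√O)*(570/3989) = 570*O/3989 + 570*√2*√O/3989)
W(-44) - 84791 = ((570/3989)*(-44) + 570*√2*√(-44)/3989) - 84791 = (-25080/3989 + 570*√2*(2*I*√11)/3989) - 84791 = (-25080/3989 + 1140*I*√22/3989) - 84791 = -338256379/3989 + 1140*I*√22/3989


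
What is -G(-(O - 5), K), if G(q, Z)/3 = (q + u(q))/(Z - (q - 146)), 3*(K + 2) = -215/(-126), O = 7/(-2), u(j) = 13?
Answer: -24381/51434 ≈ -0.47402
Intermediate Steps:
O = -7/2 (O = 7*(-1/2) = -7/2 ≈ -3.5000)
K = -541/378 (K = -2 + (-215/(-126))/3 = -2 + (-215*(-1/126))/3 = -2 + (1/3)*(215/126) = -2 + 215/378 = -541/378 ≈ -1.4312)
G(q, Z) = 3*(13 + q)/(146 + Z - q) (G(q, Z) = 3*((q + 13)/(Z - (q - 146))) = 3*((13 + q)/(Z - (-146 + q))) = 3*((13 + q)/(Z + (146 - q))) = 3*((13 + q)/(146 + Z - q)) = 3*(13 + q)/(146 + Z - q))
-G(-(O - 5), K) = -3*(13 - (-7/2 - 5))/(146 - 541/378 - (-1)*(-7/2 - 5)) = -3*(13 - 1*(-17/2))/(146 - 541/378 - (-1)*(-17)/2) = -3*(13 + 17/2)/(146 - 541/378 - 1*17/2) = -3*43/((146 - 541/378 - 17/2)*2) = -3*43/(25717/189*2) = -3*189*43/(25717*2) = -1*24381/51434 = -24381/51434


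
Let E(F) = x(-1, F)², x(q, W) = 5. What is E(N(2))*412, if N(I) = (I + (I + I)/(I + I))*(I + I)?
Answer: 10300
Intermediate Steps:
N(I) = 2*I*(1 + I) (N(I) = (I + (2*I)/((2*I)))*(2*I) = (I + (2*I)*(1/(2*I)))*(2*I) = (I + 1)*(2*I) = (1 + I)*(2*I) = 2*I*(1 + I))
E(F) = 25 (E(F) = 5² = 25)
E(N(2))*412 = 25*412 = 10300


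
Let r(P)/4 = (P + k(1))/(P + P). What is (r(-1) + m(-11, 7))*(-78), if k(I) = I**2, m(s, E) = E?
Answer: -546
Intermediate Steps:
r(P) = 2*(1 + P)/P (r(P) = 4*((P + 1**2)/(P + P)) = 4*((P + 1)/((2*P))) = 4*((1 + P)*(1/(2*P))) = 4*((1 + P)/(2*P)) = 2*(1 + P)/P)
(r(-1) + m(-11, 7))*(-78) = ((2 + 2/(-1)) + 7)*(-78) = ((2 + 2*(-1)) + 7)*(-78) = ((2 - 2) + 7)*(-78) = (0 + 7)*(-78) = 7*(-78) = -546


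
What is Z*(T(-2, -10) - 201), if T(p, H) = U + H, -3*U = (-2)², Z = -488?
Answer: 310856/3 ≈ 1.0362e+5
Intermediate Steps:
U = -4/3 (U = -⅓*(-2)² = -⅓*4 = -4/3 ≈ -1.3333)
T(p, H) = -4/3 + H
Z*(T(-2, -10) - 201) = -488*((-4/3 - 10) - 201) = -488*(-34/3 - 201) = -488*(-637/3) = 310856/3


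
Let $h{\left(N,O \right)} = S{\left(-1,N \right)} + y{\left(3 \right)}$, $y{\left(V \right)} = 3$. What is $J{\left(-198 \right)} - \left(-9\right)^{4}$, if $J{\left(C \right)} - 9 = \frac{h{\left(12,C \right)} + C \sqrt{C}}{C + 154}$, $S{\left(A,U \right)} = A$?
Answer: $- \frac{144145}{22} + \frac{27 i \sqrt{22}}{2} \approx -6552.0 + 63.321 i$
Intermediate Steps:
$h{\left(N,O \right)} = 2$ ($h{\left(N,O \right)} = -1 + 3 = 2$)
$J{\left(C \right)} = 9 + \frac{2 + C^{\frac{3}{2}}}{154 + C}$ ($J{\left(C \right)} = 9 + \frac{2 + C \sqrt{C}}{C + 154} = 9 + \frac{2 + C^{\frac{3}{2}}}{154 + C}$)
$J{\left(-198 \right)} - \left(-9\right)^{4} = \frac{1388 + \left(-198\right)^{\frac{3}{2}} + 9 \left(-198\right)}{154 - 198} - \left(-9\right)^{4} = \frac{1388 - 594 i \sqrt{22} - 1782}{-44} - 6561 = - \frac{-394 - 594 i \sqrt{22}}{44} - 6561 = \left(\frac{197}{22} + \frac{27 i \sqrt{22}}{2}\right) - 6561 = - \frac{144145}{22} + \frac{27 i \sqrt{22}}{2}$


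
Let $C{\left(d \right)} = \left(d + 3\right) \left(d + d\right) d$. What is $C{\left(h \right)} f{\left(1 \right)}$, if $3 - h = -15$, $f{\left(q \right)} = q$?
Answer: $13608$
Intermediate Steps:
$h = 18$ ($h = 3 - -15 = 3 + 15 = 18$)
$C{\left(d \right)} = 2 d^{2} \left(3 + d\right)$ ($C{\left(d \right)} = \left(3 + d\right) 2 d d = 2 d \left(3 + d\right) d = 2 d^{2} \left(3 + d\right)$)
$C{\left(h \right)} f{\left(1 \right)} = 2 \cdot 18^{2} \left(3 + 18\right) 1 = 2 \cdot 324 \cdot 21 \cdot 1 = 13608 \cdot 1 = 13608$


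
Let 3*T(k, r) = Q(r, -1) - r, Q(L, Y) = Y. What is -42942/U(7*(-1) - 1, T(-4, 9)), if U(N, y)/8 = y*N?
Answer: -64413/320 ≈ -201.29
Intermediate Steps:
T(k, r) = -⅓ - r/3 (T(k, r) = (-1 - r)/3 = -⅓ - r/3)
U(N, y) = 8*N*y (U(N, y) = 8*(y*N) = 8*(N*y) = 8*N*y)
-42942/U(7*(-1) - 1, T(-4, 9)) = -42942*1/(8*(-⅓ - ⅓*9)*(7*(-1) - 1)) = -42942*1/(8*(-7 - 1)*(-⅓ - 3)) = -42942/(8*(-8)*(-10/3)) = -42942/640/3 = -42942*3/640 = -64413/320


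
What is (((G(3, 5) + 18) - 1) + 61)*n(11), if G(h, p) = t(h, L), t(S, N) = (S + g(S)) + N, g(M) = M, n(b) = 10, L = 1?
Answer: 850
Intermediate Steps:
t(S, N) = N + 2*S (t(S, N) = (S + S) + N = 2*S + N = N + 2*S)
G(h, p) = 1 + 2*h
(((G(3, 5) + 18) - 1) + 61)*n(11) = ((((1 + 2*3) + 18) - 1) + 61)*10 = ((((1 + 6) + 18) - 1) + 61)*10 = (((7 + 18) - 1) + 61)*10 = ((25 - 1) + 61)*10 = (24 + 61)*10 = 85*10 = 850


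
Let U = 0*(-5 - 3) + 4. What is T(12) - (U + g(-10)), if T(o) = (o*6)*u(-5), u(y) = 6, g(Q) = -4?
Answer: 432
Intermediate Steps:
T(o) = 36*o (T(o) = (o*6)*6 = (6*o)*6 = 36*o)
U = 4 (U = 0*(-8) + 4 = 0 + 4 = 4)
T(12) - (U + g(-10)) = 36*12 - (4 - 4) = 432 - 1*0 = 432 + 0 = 432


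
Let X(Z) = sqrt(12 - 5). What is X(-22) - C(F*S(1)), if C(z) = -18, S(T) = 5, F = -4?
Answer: 18 + sqrt(7) ≈ 20.646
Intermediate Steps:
X(Z) = sqrt(7)
X(-22) - C(F*S(1)) = sqrt(7) - 1*(-18) = sqrt(7) + 18 = 18 + sqrt(7)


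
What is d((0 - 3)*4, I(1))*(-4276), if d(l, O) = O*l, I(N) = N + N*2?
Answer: 153936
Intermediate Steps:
I(N) = 3*N (I(N) = N + 2*N = 3*N)
d((0 - 3)*4, I(1))*(-4276) = ((3*1)*((0 - 3)*4))*(-4276) = (3*(-3*4))*(-4276) = (3*(-12))*(-4276) = -36*(-4276) = 153936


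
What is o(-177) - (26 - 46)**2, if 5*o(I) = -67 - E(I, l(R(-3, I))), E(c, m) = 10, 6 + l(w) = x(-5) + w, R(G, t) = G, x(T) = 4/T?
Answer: -2077/5 ≈ -415.40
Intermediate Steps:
l(w) = -34/5 + w (l(w) = -6 + (4/(-5) + w) = -6 + (4*(-1/5) + w) = -6 + (-4/5 + w) = -34/5 + w)
o(I) = -77/5 (o(I) = (-67 - 1*10)/5 = (-67 - 10)/5 = (1/5)*(-77) = -77/5)
o(-177) - (26 - 46)**2 = -77/5 - (26 - 46)**2 = -77/5 - 1*(-20)**2 = -77/5 - 1*400 = -77/5 - 400 = -2077/5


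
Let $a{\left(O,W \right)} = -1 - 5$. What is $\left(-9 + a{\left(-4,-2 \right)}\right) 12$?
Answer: $-180$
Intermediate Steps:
$a{\left(O,W \right)} = -6$
$\left(-9 + a{\left(-4,-2 \right)}\right) 12 = \left(-9 - 6\right) 12 = \left(-15\right) 12 = -180$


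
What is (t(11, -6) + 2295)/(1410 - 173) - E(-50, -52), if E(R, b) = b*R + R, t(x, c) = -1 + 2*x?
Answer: -3152034/1237 ≈ -2548.1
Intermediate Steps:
E(R, b) = R + R*b (E(R, b) = R*b + R = R + R*b)
(t(11, -6) + 2295)/(1410 - 173) - E(-50, -52) = ((-1 + 2*11) + 2295)/(1410 - 173) - (-50)*(1 - 52) = ((-1 + 22) + 2295)/1237 - (-50)*(-51) = (21 + 2295)*(1/1237) - 1*2550 = 2316*(1/1237) - 2550 = 2316/1237 - 2550 = -3152034/1237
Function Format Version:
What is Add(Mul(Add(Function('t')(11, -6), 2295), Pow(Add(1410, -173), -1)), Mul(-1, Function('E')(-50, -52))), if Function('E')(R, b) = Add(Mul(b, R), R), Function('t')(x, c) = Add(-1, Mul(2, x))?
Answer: Rational(-3152034, 1237) ≈ -2548.1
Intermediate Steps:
Function('E')(R, b) = Add(R, Mul(R, b)) (Function('E')(R, b) = Add(Mul(R, b), R) = Add(R, Mul(R, b)))
Add(Mul(Add(Function('t')(11, -6), 2295), Pow(Add(1410, -173), -1)), Mul(-1, Function('E')(-50, -52))) = Add(Mul(Add(Add(-1, Mul(2, 11)), 2295), Pow(Add(1410, -173), -1)), Mul(-1, Mul(-50, Add(1, -52)))) = Add(Mul(Add(Add(-1, 22), 2295), Pow(1237, -1)), Mul(-1, Mul(-50, -51))) = Add(Mul(Add(21, 2295), Rational(1, 1237)), Mul(-1, 2550)) = Add(Mul(2316, Rational(1, 1237)), -2550) = Add(Rational(2316, 1237), -2550) = Rational(-3152034, 1237)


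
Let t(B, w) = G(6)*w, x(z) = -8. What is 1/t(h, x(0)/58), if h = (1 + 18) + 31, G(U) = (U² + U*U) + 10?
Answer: -29/328 ≈ -0.088415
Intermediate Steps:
G(U) = 10 + 2*U² (G(U) = (U² + U²) + 10 = 2*U² + 10 = 10 + 2*U²)
h = 50 (h = 19 + 31 = 50)
t(B, w) = 82*w (t(B, w) = (10 + 2*6²)*w = (10 + 2*36)*w = (10 + 72)*w = 82*w)
1/t(h, x(0)/58) = 1/(82*(-8/58)) = 1/(82*(-8*1/58)) = 1/(82*(-4/29)) = 1/(-328/29) = -29/328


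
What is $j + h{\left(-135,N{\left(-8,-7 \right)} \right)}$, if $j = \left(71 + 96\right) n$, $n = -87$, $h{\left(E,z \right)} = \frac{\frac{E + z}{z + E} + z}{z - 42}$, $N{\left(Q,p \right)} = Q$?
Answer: $- \frac{726443}{50} \approx -14529.0$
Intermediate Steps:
$h{\left(E,z \right)} = \frac{1 + z}{-42 + z}$ ($h{\left(E,z \right)} = \frac{\frac{E + z}{E + z} + z}{-42 + z} = \frac{1 + z}{-42 + z}$)
$j = -14529$ ($j = \left(71 + 96\right) \left(-87\right) = 167 \left(-87\right) = -14529$)
$j + h{\left(-135,N{\left(-8,-7 \right)} \right)} = -14529 + \frac{1 - 8}{-42 - 8} = -14529 + \frac{1}{-50} \left(-7\right) = -14529 - - \frac{7}{50} = -14529 + \frac{7}{50} = - \frac{726443}{50}$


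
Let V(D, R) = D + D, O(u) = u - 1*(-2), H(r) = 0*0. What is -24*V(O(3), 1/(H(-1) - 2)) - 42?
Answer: -282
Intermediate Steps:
H(r) = 0
O(u) = 2 + u (O(u) = u + 2 = 2 + u)
V(D, R) = 2*D
-24*V(O(3), 1/(H(-1) - 2)) - 42 = -48*(2 + 3) - 42 = -48*5 - 42 = -24*10 - 42 = -240 - 42 = -282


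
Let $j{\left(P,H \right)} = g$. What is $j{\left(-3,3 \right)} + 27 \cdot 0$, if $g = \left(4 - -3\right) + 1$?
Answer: $8$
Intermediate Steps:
$g = 8$ ($g = \left(4 + 3\right) + 1 = 7 + 1 = 8$)
$j{\left(P,H \right)} = 8$
$j{\left(-3,3 \right)} + 27 \cdot 0 = 8 + 27 \cdot 0 = 8 + 0 = 8$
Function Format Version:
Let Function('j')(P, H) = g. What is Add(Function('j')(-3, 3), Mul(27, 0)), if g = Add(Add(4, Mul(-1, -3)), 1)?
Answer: 8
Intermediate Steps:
g = 8 (g = Add(Add(4, 3), 1) = Add(7, 1) = 8)
Function('j')(P, H) = 8
Add(Function('j')(-3, 3), Mul(27, 0)) = Add(8, Mul(27, 0)) = Add(8, 0) = 8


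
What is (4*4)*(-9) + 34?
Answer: -110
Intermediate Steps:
(4*4)*(-9) + 34 = 16*(-9) + 34 = -144 + 34 = -110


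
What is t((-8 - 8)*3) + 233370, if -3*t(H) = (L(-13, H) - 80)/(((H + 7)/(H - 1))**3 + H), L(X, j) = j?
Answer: 3905360246338/16734693 ≈ 2.3337e+5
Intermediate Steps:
t(H) = -(-80 + H)/(3*(H + (7 + H)**3/(-1 + H)**3)) (t(H) = -(H - 80)/(3*(((H + 7)/(H - 1))**3 + H)) = -(-80 + H)/(3*(((7 + H)/(-1 + H))**3 + H)) = -(-80 + H)/(3*((7 + H)**3/(-1 + H)**3 + H)) = -(-80 + H)/(3*(H + (7 + H)**3/(-1 + H)**3)))
t((-8 - 8)*3) + 233370 = (-1 + (-8 - 8)*3)**3*(80 - (-8 - 8)*3)/(3*((7 + (-8 - 8)*3)**3 + ((-8 - 8)*3)*(-1 + (-8 - 8)*3)**3)) + 233370 = (-1 - 16*3)**3*(80 - (-16)*3)/(3*((7 - 16*3)**3 + (-16*3)*(-1 - 16*3)**3)) + 233370 = (-1 - 48)**3*(80 - 1*(-48))/(3*((7 - 48)**3 - 48*(-1 - 48)**3)) + 233370 = (1/3)*(-49)**3*(80 + 48)/((-41)**3 - 48*(-49)**3) + 233370 = (1/3)*(-117649)*128/(-68921 - 48*(-117649)) + 233370 = (1/3)*(-117649)*128/(-68921 + 5647152) + 233370 = (1/3)*(-117649)*128/5578231 + 233370 = (1/3)*(-117649)*(1/5578231)*128 + 233370 = -15059072/16734693 + 233370 = 3905360246338/16734693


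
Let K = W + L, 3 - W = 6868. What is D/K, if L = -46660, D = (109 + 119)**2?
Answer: -51984/53525 ≈ -0.97121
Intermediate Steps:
D = 51984 (D = 228**2 = 51984)
W = -6865 (W = 3 - 1*6868 = 3 - 6868 = -6865)
K = -53525 (K = -6865 - 46660 = -53525)
D/K = 51984/(-53525) = 51984*(-1/53525) = -51984/53525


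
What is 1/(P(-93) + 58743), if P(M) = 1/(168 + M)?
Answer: 75/4405726 ≈ 1.7023e-5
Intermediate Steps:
1/(P(-93) + 58743) = 1/(1/(168 - 93) + 58743) = 1/(1/75 + 58743) = 1/(4405726/75) = 75/4405726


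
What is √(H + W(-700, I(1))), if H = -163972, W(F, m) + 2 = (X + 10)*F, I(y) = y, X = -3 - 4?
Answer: I*√166074 ≈ 407.52*I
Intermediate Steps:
X = -7
W(F, m) = -2 + 3*F (W(F, m) = -2 + (-7 + 10)*F = -2 + 3*F)
√(H + W(-700, I(1))) = √(-163972 + (-2 + 3*(-700))) = √(-163972 + (-2 - 2100)) = √(-163972 - 2102) = √(-166074) = I*√166074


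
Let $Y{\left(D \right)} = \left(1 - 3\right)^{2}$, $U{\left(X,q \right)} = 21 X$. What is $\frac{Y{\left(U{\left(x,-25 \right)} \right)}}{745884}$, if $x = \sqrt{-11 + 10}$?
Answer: $\frac{1}{186471} \approx 5.3628 \cdot 10^{-6}$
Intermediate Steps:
$x = i$ ($x = \sqrt{-1} = i \approx 1.0 i$)
$Y{\left(D \right)} = 4$ ($Y{\left(D \right)} = \left(-2\right)^{2} = 4$)
$\frac{Y{\left(U{\left(x,-25 \right)} \right)}}{745884} = \frac{4}{745884} = 4 \cdot \frac{1}{745884} = \frac{1}{186471}$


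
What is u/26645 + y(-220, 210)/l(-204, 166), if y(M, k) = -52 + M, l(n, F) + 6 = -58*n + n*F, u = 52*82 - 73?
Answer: 49804349/293601255 ≈ 0.16963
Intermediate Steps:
u = 4191 (u = 4264 - 73 = 4191)
l(n, F) = -6 - 58*n + F*n (l(n, F) = -6 + (-58*n + n*F) = -6 + (-58*n + F*n) = -6 - 58*n + F*n)
u/26645 + y(-220, 210)/l(-204, 166) = 4191/26645 + (-52 - 220)/(-6 - 58*(-204) + 166*(-204)) = 4191*(1/26645) - 272/(-6 + 11832 - 33864) = 4191/26645 - 272/(-22038) = 4191/26645 - 272*(-1/22038) = 4191/26645 + 136/11019 = 49804349/293601255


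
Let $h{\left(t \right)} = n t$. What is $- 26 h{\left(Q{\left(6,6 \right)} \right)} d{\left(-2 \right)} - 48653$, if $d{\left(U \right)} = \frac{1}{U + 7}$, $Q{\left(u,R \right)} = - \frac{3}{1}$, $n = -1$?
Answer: $- \frac{243343}{5} \approx -48669.0$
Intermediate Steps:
$Q{\left(u,R \right)} = -3$ ($Q{\left(u,R \right)} = \left(-3\right) 1 = -3$)
$h{\left(t \right)} = - t$
$d{\left(U \right)} = \frac{1}{7 + U}$
$- 26 h{\left(Q{\left(6,6 \right)} \right)} d{\left(-2 \right)} - 48653 = \frac{\left(-26\right) \left(\left(-1\right) \left(-3\right)\right)}{7 - 2} - 48653 = \frac{\left(-26\right) 3}{5} - 48653 = \left(-78\right) \frac{1}{5} - 48653 = - \frac{78}{5} - 48653 = - \frac{243343}{5}$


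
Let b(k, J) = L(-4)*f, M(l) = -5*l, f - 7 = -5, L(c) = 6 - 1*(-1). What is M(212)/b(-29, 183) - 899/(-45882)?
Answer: -24311167/321174 ≈ -75.695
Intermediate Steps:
L(c) = 7 (L(c) = 6 + 1 = 7)
f = 2 (f = 7 - 5 = 2)
b(k, J) = 14 (b(k, J) = 7*2 = 14)
M(212)/b(-29, 183) - 899/(-45882) = -5*212/14 - 899/(-45882) = -1060*1/14 - 899*(-1/45882) = -530/7 + 899/45882 = -24311167/321174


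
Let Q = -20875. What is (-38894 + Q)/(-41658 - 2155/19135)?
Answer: 228735963/159425597 ≈ 1.4347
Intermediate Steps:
(-38894 + Q)/(-41658 - 2155/19135) = (-38894 - 20875)/(-41658 - 2155/19135) = -59769/(-41658 - 2155*1/19135) = -59769/(-41658 - 431/3827) = -59769/(-159425597/3827) = -59769*(-3827/159425597) = 228735963/159425597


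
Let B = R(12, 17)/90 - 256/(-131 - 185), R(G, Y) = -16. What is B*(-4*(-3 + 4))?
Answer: -8992/3555 ≈ -2.5294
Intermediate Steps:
B = 2248/3555 (B = -16/90 - 256/(-131 - 185) = -16*1/90 - 256/(-316) = -8/45 - 256*(-1/316) = -8/45 + 64/79 = 2248/3555 ≈ 0.63235)
B*(-4*(-3 + 4)) = 2248*(-4*(-3 + 4))/3555 = 2248*(-4*1)/3555 = (2248/3555)*(-4) = -8992/3555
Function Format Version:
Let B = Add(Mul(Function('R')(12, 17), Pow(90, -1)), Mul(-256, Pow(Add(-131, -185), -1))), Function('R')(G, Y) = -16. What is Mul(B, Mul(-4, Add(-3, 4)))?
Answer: Rational(-8992, 3555) ≈ -2.5294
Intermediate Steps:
B = Rational(2248, 3555) (B = Add(Mul(-16, Pow(90, -1)), Mul(-256, Pow(Add(-131, -185), -1))) = Add(Mul(-16, Rational(1, 90)), Mul(-256, Pow(-316, -1))) = Add(Rational(-8, 45), Mul(-256, Rational(-1, 316))) = Add(Rational(-8, 45), Rational(64, 79)) = Rational(2248, 3555) ≈ 0.63235)
Mul(B, Mul(-4, Add(-3, 4))) = Mul(Rational(2248, 3555), Mul(-4, Add(-3, 4))) = Mul(Rational(2248, 3555), Mul(-4, 1)) = Mul(Rational(2248, 3555), -4) = Rational(-8992, 3555)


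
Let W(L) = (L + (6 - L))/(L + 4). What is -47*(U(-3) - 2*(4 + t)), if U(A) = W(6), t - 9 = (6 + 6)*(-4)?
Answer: -16591/5 ≈ -3318.2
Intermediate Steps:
W(L) = 6/(4 + L)
t = -39 (t = 9 + (6 + 6)*(-4) = 9 + 12*(-4) = 9 - 48 = -39)
U(A) = 3/5 (U(A) = 6/(4 + 6) = 6/10 = 6*(1/10) = 3/5)
-47*(U(-3) - 2*(4 + t)) = -47*(3/5 - 2*(4 - 39)) = -47*(3/5 - 2*(-35)) = -47*(3/5 + 70) = -47*353/5 = -16591/5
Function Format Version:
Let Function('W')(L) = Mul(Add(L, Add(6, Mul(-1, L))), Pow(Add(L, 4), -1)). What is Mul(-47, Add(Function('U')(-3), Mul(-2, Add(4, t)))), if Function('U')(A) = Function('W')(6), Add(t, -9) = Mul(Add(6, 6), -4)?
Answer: Rational(-16591, 5) ≈ -3318.2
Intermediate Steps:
Function('W')(L) = Mul(6, Pow(Add(4, L), -1))
t = -39 (t = Add(9, Mul(Add(6, 6), -4)) = Add(9, Mul(12, -4)) = Add(9, -48) = -39)
Function('U')(A) = Rational(3, 5) (Function('U')(A) = Mul(6, Pow(Add(4, 6), -1)) = Mul(6, Pow(10, -1)) = Mul(6, Rational(1, 10)) = Rational(3, 5))
Mul(-47, Add(Function('U')(-3), Mul(-2, Add(4, t)))) = Mul(-47, Add(Rational(3, 5), Mul(-2, Add(4, -39)))) = Mul(-47, Add(Rational(3, 5), Mul(-2, -35))) = Mul(-47, Add(Rational(3, 5), 70)) = Mul(-47, Rational(353, 5)) = Rational(-16591, 5)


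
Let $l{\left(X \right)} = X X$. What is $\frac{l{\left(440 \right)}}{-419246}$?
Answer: $- \frac{96800}{209623} \approx -0.46178$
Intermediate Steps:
$l{\left(X \right)} = X^{2}$
$\frac{l{\left(440 \right)}}{-419246} = \frac{440^{2}}{-419246} = 193600 \left(- \frac{1}{419246}\right) = - \frac{96800}{209623}$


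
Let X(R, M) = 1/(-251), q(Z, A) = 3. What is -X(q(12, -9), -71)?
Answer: 1/251 ≈ 0.0039841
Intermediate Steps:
X(R, M) = -1/251
-X(q(12, -9), -71) = -1*(-1/251) = 1/251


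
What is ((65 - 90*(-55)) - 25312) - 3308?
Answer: -23605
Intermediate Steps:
((65 - 90*(-55)) - 25312) - 3308 = ((65 + 4950) - 25312) - 3308 = (5015 - 25312) - 3308 = -20297 - 3308 = -23605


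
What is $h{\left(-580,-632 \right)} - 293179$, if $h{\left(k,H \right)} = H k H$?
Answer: $-231959099$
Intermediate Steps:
$h{\left(k,H \right)} = k H^{2}$
$h{\left(-580,-632 \right)} - 293179 = - 580 \left(-632\right)^{2} - 293179 = \left(-580\right) 399424 - 293179 = -231665920 - 293179 = -231959099$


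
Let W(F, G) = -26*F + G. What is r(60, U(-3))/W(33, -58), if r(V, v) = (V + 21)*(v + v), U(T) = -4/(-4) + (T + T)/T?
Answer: -243/458 ≈ -0.53057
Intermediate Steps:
U(T) = 3 (U(T) = -4*(-¼) + (2*T)/T = 1 + 2 = 3)
W(F, G) = G - 26*F
r(V, v) = 2*v*(21 + V) (r(V, v) = (21 + V)*(2*v) = 2*v*(21 + V))
r(60, U(-3))/W(33, -58) = (2*3*(21 + 60))/(-58 - 26*33) = (2*3*81)/(-58 - 858) = 486/(-916) = 486*(-1/916) = -243/458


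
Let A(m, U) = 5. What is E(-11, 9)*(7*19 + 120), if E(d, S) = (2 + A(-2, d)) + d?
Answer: -1012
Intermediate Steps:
E(d, S) = 7 + d (E(d, S) = (2 + 5) + d = 7 + d)
E(-11, 9)*(7*19 + 120) = (7 - 11)*(7*19 + 120) = -4*(133 + 120) = -4*253 = -1012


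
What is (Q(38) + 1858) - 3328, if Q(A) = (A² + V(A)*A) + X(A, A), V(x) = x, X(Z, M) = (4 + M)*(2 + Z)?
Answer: 3098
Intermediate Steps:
X(Z, M) = (2 + Z)*(4 + M)
Q(A) = 8 + 3*A² + 6*A (Q(A) = (A² + A*A) + (8 + 2*A + 4*A + A*A) = (A² + A²) + (8 + 2*A + 4*A + A²) = 2*A² + (8 + A² + 6*A) = 8 + 3*A² + 6*A)
(Q(38) + 1858) - 3328 = ((8 + 3*38² + 6*38) + 1858) - 3328 = ((8 + 3*1444 + 228) + 1858) - 3328 = ((8 + 4332 + 228) + 1858) - 3328 = (4568 + 1858) - 3328 = 6426 - 3328 = 3098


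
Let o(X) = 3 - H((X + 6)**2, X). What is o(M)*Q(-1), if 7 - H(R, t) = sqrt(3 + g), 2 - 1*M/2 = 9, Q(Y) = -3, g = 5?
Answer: 12 - 6*sqrt(2) ≈ 3.5147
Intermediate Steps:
M = -14 (M = 4 - 2*9 = 4 - 18 = -14)
H(R, t) = 7 - 2*sqrt(2) (H(R, t) = 7 - sqrt(3 + 5) = 7 - sqrt(8) = 7 - 2*sqrt(2))
o(X) = -4 + 2*sqrt(2) (o(X) = 3 - (7 - 2*sqrt(2)) = 3 + (-7 + 2*sqrt(2)) = -4 + 2*sqrt(2))
o(M)*Q(-1) = (-4 + 2*sqrt(2))*(-3) = 12 - 6*sqrt(2)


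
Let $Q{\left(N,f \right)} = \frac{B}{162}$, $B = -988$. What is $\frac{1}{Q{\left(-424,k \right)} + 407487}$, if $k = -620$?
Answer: $\frac{81}{33005953} \approx 2.4541 \cdot 10^{-6}$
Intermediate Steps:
$Q{\left(N,f \right)} = - \frac{494}{81}$ ($Q{\left(N,f \right)} = - \frac{988}{162} = \left(-988\right) \frac{1}{162} = - \frac{494}{81}$)
$\frac{1}{Q{\left(-424,k \right)} + 407487} = \frac{1}{- \frac{494}{81} + 407487} = \frac{1}{\frac{33005953}{81}} = \frac{81}{33005953}$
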